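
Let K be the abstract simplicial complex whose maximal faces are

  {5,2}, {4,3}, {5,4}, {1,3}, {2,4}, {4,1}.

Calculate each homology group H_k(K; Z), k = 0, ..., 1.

H_0 ≅ Z,  H_1 ≅ Z^2.

Order the vertices as 1 < 2 < 3 < 4 < 5. Listing each simplex with vertices in this order, K has dimension 1 with simplices:

  0-simplices (5): [1], [2], [3], [4], [5]
  1-simplices (6): [1,3], [1,4], [2,4], [2,5], [3,4], [4,5]

so the chain groups are C_0 ≅ Z^5, C_1 ≅ Z^6.

The boundary map ∂_1: C_1 → C_0 is given by ∂[p,q] = [q] − [p].
The 5×6 boundary matrix has rank 4 and Smith normal form diag(1,1,1,1).

From H_k ≅ ker(∂_k) / im(∂_{k+1}) we obtain:

  H_0: rank C_0 − rank ∂_1 = 5 − 4 = 1, and the invariant factors of ∂_1 are all 1, so H_0 = Z.
  H_1: rank ker ∂_1 − rank ∂_2 = (6 − 4) − 0 = 2, and there is no ∂_2, so H_1 = Z^2.

As a check, the Euler characteristic is 5 − 6 = -1, which agrees with 1 − 2 = -1.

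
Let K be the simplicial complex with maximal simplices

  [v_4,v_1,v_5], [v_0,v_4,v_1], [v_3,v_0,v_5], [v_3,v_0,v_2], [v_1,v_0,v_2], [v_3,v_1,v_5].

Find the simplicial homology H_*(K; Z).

H_0 ≅ Z,  H_1 ≅ Z,  H_2 = 0.

Take the total order v_0 < v_1 < v_2 < v_3 < v_4 < v_5 on the vertex set. Then K (dimension 2) consists of the simplices:

  0-simplices (6): [v_0], [v_1], [v_2], [v_3], [v_4], [v_5]
  1-simplices (12): [v_0,v_1], [v_0,v_2], [v_0,v_3], [v_0,v_4], [v_0,v_5], [v_1,v_2], [v_1,v_3], [v_1,v_4], [v_1,v_5], [v_2,v_3], [v_3,v_5], [v_4,v_5]
  2-simplices (6): [v_0,v_1,v_2], [v_0,v_1,v_4], [v_0,v_2,v_3], [v_0,v_3,v_5], [v_1,v_3,v_5], [v_1,v_4,v_5]

Hence C_0 ≅ Z^6, C_1 ≅ Z^12, C_2 ≅ Z^6.

Boundary ∂_1: C_1 → C_0 maps an edge to its endpoints' difference, ∂[p,q] = q − p. For instance
  ∂[v_0,v_3] = [v_3] − [v_0].
As a 6×12 matrix over Z this has rank 5, with invariant factors (1,1,1,1,1).

∂_2: C_2 → C_1 maps a triangle to the signed sum of its edges. For instance
  ∂[v_0,v_2,v_3] = [v_2,v_3] − [v_0,v_3] + [v_0,v_2],
  ∂[v_1,v_4,v_5] = [v_4,v_5] − [v_1,v_5] + [v_1,v_4].
This gives a 12×6 integer matrix of rank 6; reducing to Smith normal form yields diagonal entries (1,1,1,1,1,1).

Computing H_k = (kernel of ∂_k) / (image of ∂_{k+1}):

  H_0: rank C_0 − rank ∂_1 = 6 − 5 = 1, and the invariant factors of ∂_1 are all 1, so H_0 = Z.
  H_1: rank ker ∂_1 − rank ∂_2 = (12 − 5) − 6 = 1, and the invariant factors of ∂_2 are all 1, so H_1 = Z.
  H_2: rank ker ∂_2 − rank ∂_3 = (6 − 6) − 0 = 0, and there is no ∂_3, so H_2 = 0.

As a check, the Euler characteristic is 6 − 12 + 6 = 0, which agrees with 1 − 1 + 0 = 0.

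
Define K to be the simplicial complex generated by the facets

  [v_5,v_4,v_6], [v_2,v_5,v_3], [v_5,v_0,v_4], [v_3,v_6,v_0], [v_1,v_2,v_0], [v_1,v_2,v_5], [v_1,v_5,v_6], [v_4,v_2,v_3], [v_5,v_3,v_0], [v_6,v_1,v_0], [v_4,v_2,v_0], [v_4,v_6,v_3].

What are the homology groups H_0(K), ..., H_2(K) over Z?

H_0 ≅ Z,  H_1 ≅ Z/2,  H_2 = 0.

K has 7 vertices, 18 edges, 12 triangles.
rank ∂_0 = 0, rank ∂_1 = 6 ⇒ b_0 = 7 − 0 − 6 = 1; all invariant factors of ∂_1 are 1 so no torsion. So H_0 = Z.
rank ∂_1 = 6, rank ∂_2 = 12 ⇒ b_1 = 18 − 6 − 12 = 0; ∂_2 has invariant factor(s) [2] giving torsion. So H_1 = Z/2.
rank ∂_2 = 12, rank ∂_3 = 0 ⇒ b_2 = 12 − 12 − 0 = 0. So H_2 = 0.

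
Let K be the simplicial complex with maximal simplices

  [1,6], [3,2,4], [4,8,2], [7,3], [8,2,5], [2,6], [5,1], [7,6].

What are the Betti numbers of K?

Take the total order 1 < 2 < 3 < 4 < 5 < 6 < 7 < 8 on the vertex set. Then K (dimension 2) consists of the simplices:

  0-simplices (8): [1], [2], [3], [4], [5], [6], [7], [8]
  1-simplices (12): [1,5], [1,6], [2,3], [2,4], [2,5], [2,6], [2,8], [3,4], [3,7], [4,8], [5,8], [6,7]
  2-simplices (3): [2,3,4], [2,4,8], [2,5,8]

so the chain groups are C_0 ≅ Z^8, C_1 ≅ Z^12, C_2 ≅ Z^3.

Boundary ∂_1: C_1 → C_0 maps an edge to its endpoints' difference, ∂[p,q] = q − p. For instance
  ∂[3,7] = [7] − [3].
This gives a 8×12 integer matrix of rank 7; reducing to Smith normal form yields diagonal entries (1,1,1,1,1,1,1).

∂_2: C_2 → C_1 acts by ∂[p,q,r] = [q,r] − [p,r] + [p,q]. For instance
  ∂[2,3,4] = [3,4] − [2,4] + [2,3],
  ∂[2,5,8] = [5,8] − [2,8] + [2,5].
The 12×3 boundary matrix has rank 3 and Smith normal form diag(1,1,1).

Reading off H_k = ker ∂_k / im ∂_{k+1}:

  H_0: rank C_0 − rank ∂_1 = 8 − 7 = 1, and the invariant factors of ∂_1 are all 1, so H_0 = Z.
  H_1: rank ker ∂_1 − rank ∂_2 = (12 − 7) − 3 = 2, and the invariant factors of ∂_2 are all 1, so H_1 = Z^2.
  H_2: rank ker ∂_2 − rank ∂_3 = (3 − 3) − 0 = 0, and there is no ∂_3, so H_2 = 0.

As a check, the Euler characteristic is 8 − 12 + 3 = -1, which agrees with 1 − 2 + 0 = -1.

Hence the Betti numbers are b_0 = 1, b_1 = 2, b_2 = 0.

b_0 = 1, b_1 = 2, b_2 = 0.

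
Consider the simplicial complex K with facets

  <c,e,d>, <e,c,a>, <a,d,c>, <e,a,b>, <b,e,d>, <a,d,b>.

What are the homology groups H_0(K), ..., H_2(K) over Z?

K has 5 vertices, 9 edges, 6 triangles.
rank ∂_0 = 0, rank ∂_1 = 4 ⇒ b_0 = 5 − 0 − 4 = 1; all invariant factors of ∂_1 are 1 so no torsion. So H_0 ≅ Z.
rank ∂_1 = 4, rank ∂_2 = 5 ⇒ b_1 = 9 − 4 − 5 = 0; all invariant factors of ∂_2 are 1 so no torsion. So H_1 ≅ 0.
rank ∂_2 = 5, rank ∂_3 = 0 ⇒ b_2 = 6 − 5 − 0 = 1. So H_2 ≅ Z.

H_0 = Z,  H_1 = 0,  H_2 = Z.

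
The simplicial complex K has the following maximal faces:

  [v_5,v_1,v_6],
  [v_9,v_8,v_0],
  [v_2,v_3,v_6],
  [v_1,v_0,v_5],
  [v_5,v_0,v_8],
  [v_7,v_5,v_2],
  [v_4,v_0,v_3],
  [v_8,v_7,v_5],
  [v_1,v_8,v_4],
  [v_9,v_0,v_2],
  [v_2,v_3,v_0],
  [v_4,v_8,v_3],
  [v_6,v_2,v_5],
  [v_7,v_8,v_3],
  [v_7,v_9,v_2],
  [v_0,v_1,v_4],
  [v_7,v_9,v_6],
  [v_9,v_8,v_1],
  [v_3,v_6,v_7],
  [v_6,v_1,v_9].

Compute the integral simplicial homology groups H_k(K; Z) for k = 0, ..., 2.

Order the vertices as v_0 < v_1 < v_2 < v_3 < v_4 < v_5 < v_6 < v_7 < v_8 < v_9. Listing each simplex with vertices in this order, K has dimension 2 with simplices:

  0-simplices (10): [v_0], [v_1], [v_2], [v_3], [v_4], [v_5], [v_6], [v_7], [v_8], [v_9]
  1-simplices (30): (30 of them)
  2-simplices (20): (20 of them)

giving chain groups C_0 ≅ Z^10, C_1 ≅ Z^30, C_2 ≅ Z^20.

The boundary map ∂_1: C_1 → C_0 is given by ∂[p,q] = [q] − [p]. For instance
  ∂[v_3,v_8] = [v_8] − [v_3].
The resulting 10×30 matrix has rank 9, and its Smith normal form has invariant factors (1,1,1,1,1,1,1,1,1).

Boundary ∂_2: C_2 → C_1 maps a triangle to the signed sum of its edges. For instance
  ∂[v_0,v_5,v_8] = [v_5,v_8] − [v_0,v_8] + [v_0,v_5],
  ∂[v_5,v_7,v_8] = [v_7,v_8] − [v_5,v_8] + [v_5,v_7].
This gives a 30×20 integer matrix of rank 20; reducing to Smith normal form yields diagonal entries (1,1,1,1,1,1,1,1,1,1,1,1,1,1,1,1,1,1,1,2).

Now H_k = ker ∂_k / im ∂_{k+1}, so:

  H_0: rank C_0 − rank ∂_1 = 10 − 9 = 1, and the invariant factors of ∂_1 are all 1, so H_0 ≅ Z.
  H_1: rank ker ∂_1 − rank ∂_2 = (30 − 9) − 20 = 1, and ∂_2 has invariant factor 2 > 1, so H_1 ≅ Z ⊕ Z/2.
  H_2: rank ker ∂_2 − rank ∂_3 = (20 − 20) − 0 = 0, and there is no ∂_3, so H_2 ≅ 0.

As a check, the Euler characteristic is 10 − 30 + 20 = 0, which agrees with 1 − 1 + 0 = 0.

H_0 ≅ Z,  H_1 ≅ Z ⊕ Z/2,  H_2 = 0.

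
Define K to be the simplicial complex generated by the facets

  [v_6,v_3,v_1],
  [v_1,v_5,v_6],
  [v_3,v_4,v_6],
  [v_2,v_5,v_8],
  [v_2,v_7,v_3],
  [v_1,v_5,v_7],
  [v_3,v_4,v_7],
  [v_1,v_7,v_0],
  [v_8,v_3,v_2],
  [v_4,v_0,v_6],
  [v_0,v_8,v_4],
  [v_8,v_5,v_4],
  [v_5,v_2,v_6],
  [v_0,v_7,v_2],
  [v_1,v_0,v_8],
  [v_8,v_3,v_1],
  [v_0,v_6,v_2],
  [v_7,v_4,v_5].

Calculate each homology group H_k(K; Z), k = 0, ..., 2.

Fix the vertex order v_0 < v_1 < v_2 < v_3 < v_4 < v_5 < v_6 < v_7 < v_8 and write every simplex with vertices in increasing order. Then dim K = 2 and the simplices of K are:

  0-simplices (9): [v_0], [v_1], [v_2], [v_3], [v_4], [v_5], [v_6], [v_7], [v_8]
  1-simplices (27): (27 of them)
  2-simplices (18): (18 of them)

Hence C_0 ≅ Z^9, C_1 ≅ Z^27, C_2 ≅ Z^18.

Boundary ∂_1: C_1 → C_0 is given by ∂[p,q] = [q] − [p].
As a 9×27 matrix over Z this has rank 8, with invariant factors (1,1,1,1,1,1,1,1).

∂_2: C_2 → C_1 maps a triangle to the signed sum of its edges. For instance
  ∂[v_1,v_5,v_7] = [v_5,v_7] − [v_1,v_7] + [v_1,v_5],
  ∂[v_2,v_3,v_8] = [v_3,v_8] − [v_2,v_8] + [v_2,v_3].
The 27×18 boundary matrix has rank 17 and Smith normal form diag(1,1,1,1,1,1,1,1,1,1,1,1,1,1,1,1,1).

Now H_k = ker ∂_k / im ∂_{k+1}, so:

  H_0: rank C_0 − rank ∂_1 = 9 − 8 = 1, and the invariant factors of ∂_1 are all 1, so H_0 ≅ Z.
  H_1: rank ker ∂_1 − rank ∂_2 = (27 − 8) − 17 = 2, and the invariant factors of ∂_2 are all 1, so H_1 ≅ Z^2.
  H_2: rank ker ∂_2 − rank ∂_3 = (18 − 17) − 0 = 1, and there is no ∂_3, so H_2 ≅ Z.

H_0 ≅ Z,  H_1 ≅ Z^2,  H_2 ≅ Z.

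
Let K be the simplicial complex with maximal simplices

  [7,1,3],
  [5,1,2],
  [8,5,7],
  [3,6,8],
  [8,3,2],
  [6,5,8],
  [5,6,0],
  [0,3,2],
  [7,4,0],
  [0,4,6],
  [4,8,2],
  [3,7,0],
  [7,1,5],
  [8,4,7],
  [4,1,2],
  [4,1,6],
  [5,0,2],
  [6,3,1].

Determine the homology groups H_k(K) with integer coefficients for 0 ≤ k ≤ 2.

H_0 ≅ Z,  H_1 ≅ Z^2,  H_2 ≅ Z.

We work with the vertex ordering 0 < 1 < 2 < 3 < 4 < 5 < 6 < 7 < 8. The simplices of K, each written with vertices in increasing order, are:

  0-simplices (9): [0], [1], [2], [3], [4], [5], [6], [7], [8]
  1-simplices (27): (27 of them)
  2-simplices (18): [0,2,3], [0,2,5], [0,3,7], [0,4,6], [0,4,7], [0,5,6], [1,2,4], [1,2,5], [1,3,6], [1,3,7], [1,4,6], [1,5,7], [2,3,8], [2,4,8], [3,6,8], [4,7,8], [5,6,8], [5,7,8]

giving chain groups C_0 ≅ Z^9, C_1 ≅ Z^27, C_2 ≅ Z^18.

The boundary map ∂_1: C_1 → C_0 maps an edge to its endpoints' difference, ∂[p,q] = q − p. For instance
  ∂[0,3] = [3] − [0].
The resulting 9×27 matrix has rank 8, and its Smith normal form has invariant factors (1,1,1,1,1,1,1,1).

The boundary map ∂_2: C_2 → C_1 acts by ∂[p,q,r] = [q,r] − [p,r] + [p,q]. For instance
  ∂[5,7,8] = [7,8] − [5,8] + [5,7],
  ∂[3,6,8] = [6,8] − [3,8] + [3,6].
As a 27×18 matrix over Z this has rank 17, with invariant factors (1,1,1,1,1,1,1,1,1,1,1,1,1,1,1,1,1).

Reading off H_k = ker ∂_k / im ∂_{k+1}:

  H_0: rank C_0 − rank ∂_1 = 9 − 8 = 1, and the invariant factors of ∂_1 are all 1, so H_0 ≅ Z.
  H_1: rank ker ∂_1 − rank ∂_2 = (27 − 8) − 17 = 2, and the invariant factors of ∂_2 are all 1, so H_1 ≅ Z^2.
  H_2: rank ker ∂_2 − rank ∂_3 = (18 − 17) − 0 = 1, and there is no ∂_3, so H_2 ≅ Z.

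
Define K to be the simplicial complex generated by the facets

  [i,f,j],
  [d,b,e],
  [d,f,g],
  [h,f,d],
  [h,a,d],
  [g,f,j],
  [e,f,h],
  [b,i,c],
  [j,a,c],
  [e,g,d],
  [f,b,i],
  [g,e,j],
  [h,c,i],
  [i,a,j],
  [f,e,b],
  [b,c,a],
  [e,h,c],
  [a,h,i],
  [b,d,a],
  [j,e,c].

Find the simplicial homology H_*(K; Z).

H_0 = Z,  H_1 = Z ⊕ Z/2Z,  H_2 = 0.

Fix the vertex order a < b < c < d < e < f < g < h < i < j and write every simplex with vertices in increasing order. Then dim K = 2 and the simplices of K are:

  0-simplices (10): a, b, c, d, e, f, g, h, i, j
  1-simplices (30): ab, ac, ad, ah, ai, aj, bc, bd, be, bf, bi, ce, ch, ci, cj, de, df, dg, dh, ef, eg, eh, ej, fg, fh, fi, fj, gj, hi, ij
  2-simplices (20): abc, abd, acj, adh, ahi, aij, bci, bde, bef, bfi, ceh, cej, chi, deg, dfg, dfh, efh, egj, fgj, fij

Hence C_0 ≅ Z^10, C_1 ≅ Z^30, C_2 ≅ Z^20.

The boundary map ∂_1: C_1 → C_0 is given by ∂[p,q] = [q] − [p]. For instance
  ∂dh = h − d.
The 10×30 boundary matrix has rank 9 and Smith normal form diag(1,1,1,1,1,1,1,1,1).

Boundary ∂_2: C_2 → C_1 acts by ∂[p,q,r] = [q,r] − [p,r] + [p,q]. For instance
  ∂acj = cj − aj + ac,
  ∂bef = ef − bf + be.
As a 30×20 matrix over Z this has rank 20, with invariant factors (1,1,1,1,1,1,1,1,1,1,1,1,1,1,1,1,1,1,1,2).

Now H_k = ker ∂_k / im ∂_{k+1}, so:

  H_0: rank C_0 − rank ∂_1 = 10 − 9 = 1, and the invariant factors of ∂_1 are all 1, so H_0 ≅ Z.
  H_1: rank ker ∂_1 − rank ∂_2 = (30 − 9) − 20 = 1, and ∂_2 has invariant factor 2 > 1, so H_1 ≅ Z ⊕ Z/2Z.
  H_2: rank ker ∂_2 − rank ∂_3 = (20 − 20) − 0 = 0, and there is no ∂_3, so H_2 ≅ 0.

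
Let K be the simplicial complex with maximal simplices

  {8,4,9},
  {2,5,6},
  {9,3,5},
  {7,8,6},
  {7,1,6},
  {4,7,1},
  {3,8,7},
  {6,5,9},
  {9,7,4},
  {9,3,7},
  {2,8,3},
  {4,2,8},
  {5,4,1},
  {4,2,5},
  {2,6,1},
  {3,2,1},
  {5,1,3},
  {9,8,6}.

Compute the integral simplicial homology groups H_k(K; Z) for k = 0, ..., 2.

H_0 ≅ Z,  H_1 ≅ Z ⊕ Z/2Z,  H_2 = 0.

Order the vertices as 1 < 2 < 3 < 4 < 5 < 6 < 7 < 8 < 9. Listing each simplex with vertices in this order, K has dimension 2 with simplices:

  0-simplices (9): [1], [2], [3], [4], [5], [6], [7], [8], [9]
  1-simplices (27): (27 of them)
  2-simplices (18): [1,2,3], [1,2,6], [1,3,5], [1,4,5], [1,4,7], [1,6,7], [2,3,8], [2,4,5], [2,4,8], [2,5,6], [3,5,9], [3,7,8], [3,7,9], [4,7,9], [4,8,9], [5,6,9], [6,7,8], [6,8,9]

Hence C_0 ≅ Z^9, C_1 ≅ Z^27, C_2 ≅ Z^18.

Boundary ∂_1: C_1 → C_0 sends each edge [p,q] (with p < q) to q − p. For instance
  ∂[4,8] = [8] − [4].
The resulting 9×27 matrix has rank 8, and its Smith normal form has invariant factors (1,1,1,1,1,1,1,1).

∂_2: C_2 → C_1 sends each 2-simplex [p,q,r] to [q,r] − [p,r] + [p,q]. For instance
  ∂[5,6,9] = [6,9] − [5,9] + [5,6],
  ∂[1,3,5] = [3,5] − [1,5] + [1,3].
As a 27×18 matrix over Z this has rank 18, with invariant factors (1,1,1,1,1,1,1,1,1,1,1,1,1,1,1,1,1,2).

Reading off H_k = ker ∂_k / im ∂_{k+1}:

  H_0: rank C_0 − rank ∂_1 = 9 − 8 = 1, and the invariant factors of ∂_1 are all 1, so H_0 = Z.
  H_1: rank ker ∂_1 − rank ∂_2 = (27 − 8) − 18 = 1, and ∂_2 has invariant factor 2 > 1, so H_1 = Z ⊕ Z/2Z.
  H_2: rank ker ∂_2 − rank ∂_3 = (18 − 18) − 0 = 0, and there is no ∂_3, so H_2 = 0.

(K is a triangulation of the Klein bottle.)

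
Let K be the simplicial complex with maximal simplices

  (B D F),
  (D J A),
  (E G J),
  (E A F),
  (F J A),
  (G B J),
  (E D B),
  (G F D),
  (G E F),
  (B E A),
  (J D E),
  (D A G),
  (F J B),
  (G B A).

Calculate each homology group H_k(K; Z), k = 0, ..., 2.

We work with the vertex ordering A < B < D < E < F < G < J. The simplices of K, each written with vertices in increasing order, are:

  0-simplices (7): A, B, D, E, F, G, J
  1-simplices (21): AB, AD, AE, AF, AG, AJ, BD, BE, BF, BG, BJ, DE, DF, DG, DJ, EF, EG, EJ, FG, FJ, GJ
  2-simplices (14): ABE, ABG, ADG, ADJ, AEF, AFJ, BDE, BDF, BFJ, BGJ, DEJ, DFG, EFG, EGJ

so the chain groups are C_0 ≅ Z^7, C_1 ≅ Z^21, C_2 ≅ Z^14.

Boundary ∂_1: C_1 → C_0 maps an edge to its endpoints' difference, ∂[p,q] = q − p. For instance
  ∂GJ = J − G.
The resulting 7×21 matrix has rank 6, and its Smith normal form has invariant factors (1,1,1,1,1,1).

Boundary ∂_2: C_2 → C_1 sends each 2-simplex [p,q,r] to [q,r] − [p,r] + [p,q]. For instance
  ∂ABG = BG − AG + AB,
  ∂DEJ = EJ − DJ + DE.
The 21×14 boundary matrix has rank 13 and Smith normal form diag(1,1,1,1,1,1,1,1,1,1,1,1,1).

Computing H_k = (kernel of ∂_k) / (image of ∂_{k+1}):

  H_0: rank C_0 − rank ∂_1 = 7 − 6 = 1, and the invariant factors of ∂_1 are all 1, so H_0 ≅ Z.
  H_1: rank ker ∂_1 − rank ∂_2 = (21 − 6) − 13 = 2, and the invariant factors of ∂_2 are all 1, so H_1 ≅ Z^2.
  H_2: rank ker ∂_2 − rank ∂_3 = (14 − 13) − 0 = 1, and there is no ∂_3, so H_2 ≅ Z.

As a check, the Euler characteristic is 7 − 21 + 14 = 0, which agrees with 1 − 2 + 1 = 0.

H_0 = Z,  H_1 = Z^2,  H_2 = Z.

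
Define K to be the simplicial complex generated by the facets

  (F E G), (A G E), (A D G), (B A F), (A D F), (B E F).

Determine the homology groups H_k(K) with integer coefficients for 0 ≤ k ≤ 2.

Fix the vertex order A < B < D < E < F < G and write every simplex with vertices in increasing order. Then dim K = 2 and the simplices of K are:

  0-simplices (6): A, B, D, E, F, G
  1-simplices (12): AB, AD, AE, AF, AG, BE, BF, DF, DG, EF, EG, FG
  2-simplices (6): ABF, ADF, ADG, AEG, BEF, EFG

giving chain groups C_0 ≅ Z^6, C_1 ≅ Z^12, C_2 ≅ Z^6.

∂_1: C_1 → C_0 maps an edge to its endpoints' difference, ∂[p,q] = q − p. For instance
  ∂DF = F − D.
This gives a 6×12 integer matrix of rank 5; reducing to Smith normal form yields diagonal entries (1,1,1,1,1).

∂_2: C_2 → C_1 acts by ∂[p,q,r] = [q,r] − [p,r] + [p,q]. For instance
  ∂ADF = DF − AF + AD,
  ∂AEG = EG − AG + AE.
The 12×6 boundary matrix has rank 6 and Smith normal form diag(1,1,1,1,1,1).

Computing H_k = (kernel of ∂_k) / (image of ∂_{k+1}):

  H_0: rank C_0 − rank ∂_1 = 6 − 5 = 1, and the invariant factors of ∂_1 are all 1, so H_0 = Z.
  H_1: rank ker ∂_1 − rank ∂_2 = (12 − 5) − 6 = 1, and the invariant factors of ∂_2 are all 1, so H_1 = Z.
  H_2: rank ker ∂_2 − rank ∂_3 = (6 − 6) − 0 = 0, and there is no ∂_3, so H_2 = 0.

As a check, the Euler characteristic is 6 − 12 + 6 = 0, which agrees with 1 − 1 + 0 = 0.

H_0 = Z,  H_1 = Z,  H_2 = 0.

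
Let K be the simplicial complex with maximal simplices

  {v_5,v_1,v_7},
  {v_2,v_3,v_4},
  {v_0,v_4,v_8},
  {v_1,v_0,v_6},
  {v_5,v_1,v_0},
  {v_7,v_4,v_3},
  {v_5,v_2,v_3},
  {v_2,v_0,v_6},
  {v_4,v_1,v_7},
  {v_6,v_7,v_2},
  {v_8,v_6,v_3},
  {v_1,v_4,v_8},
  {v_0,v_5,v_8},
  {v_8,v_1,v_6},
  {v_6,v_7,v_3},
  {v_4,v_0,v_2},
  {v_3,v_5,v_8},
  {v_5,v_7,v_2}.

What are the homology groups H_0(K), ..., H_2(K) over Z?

H_0 = Z,  H_1 = Z ⊕ Z_2,  H_2 = 0.

Take the total order v_0 < v_1 < v_2 < v_3 < v_4 < v_5 < v_6 < v_7 < v_8 on the vertex set. Then K (dimension 2) consists of the simplices:

  0-simplices (9): [v_0], [v_1], [v_2], [v_3], [v_4], [v_5], [v_6], [v_7], [v_8]
  1-simplices (27): (27 of them)
  2-simplices (18): (18 of them)

Hence C_0 ≅ Z^9, C_1 ≅ Z^27, C_2 ≅ Z^18.

Boundary ∂_1: C_1 → C_0 is given by ∂[p,q] = [q] − [p].
As a 9×27 matrix over Z this has rank 8, with invariant factors (1,1,1,1,1,1,1,1).

Boundary ∂_2: C_2 → C_1 sends each 2-simplex [p,q,r] to [q,r] − [p,r] + [p,q]. For instance
  ∂[v_0,v_1,v_6] = [v_1,v_6] − [v_0,v_6] + [v_0,v_1],
  ∂[v_2,v_3,v_5] = [v_3,v_5] − [v_2,v_5] + [v_2,v_3].
As a 27×18 matrix over Z this has rank 18, with invariant factors (1,1,1,1,1,1,1,1,1,1,1,1,1,1,1,1,1,2).

Now H_k = ker ∂_k / im ∂_{k+1}, so:

  H_0: rank C_0 − rank ∂_1 = 9 − 8 = 1, and the invariant factors of ∂_1 are all 1, so H_0 ≅ Z.
  H_1: rank ker ∂_1 − rank ∂_2 = (27 − 8) − 18 = 1, and ∂_2 has invariant factor 2 > 1, so H_1 ≅ Z ⊕ Z_2.
  H_2: rank ker ∂_2 − rank ∂_3 = (18 − 18) − 0 = 0, and there is no ∂_3, so H_2 ≅ 0.

As a check, the Euler characteristic is 9 − 27 + 18 = 0, which agrees with 1 − 1 + 0 = 0.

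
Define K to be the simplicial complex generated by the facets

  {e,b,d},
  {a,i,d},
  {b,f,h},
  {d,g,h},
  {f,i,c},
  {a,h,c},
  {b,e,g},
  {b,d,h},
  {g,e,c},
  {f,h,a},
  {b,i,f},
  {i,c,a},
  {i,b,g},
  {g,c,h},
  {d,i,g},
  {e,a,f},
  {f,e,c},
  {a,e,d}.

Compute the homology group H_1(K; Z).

H_1 ≅ Z ⊕ Z/2.

Order the vertices as a < b < c < d < e < f < g < h < i. Listing each simplex with vertices in this order, K has dimension 2 with simplices:

  0-simplices (9): a, b, c, d, e, f, g, h, i
  1-simplices (27): ac, ad, ae, af, ah, ai, bd, be, bf, bg, bh, bi, ce, cf, cg, ch, ci, de, dg, dh, di, ef, eg, fh, fi, gh, gi
  2-simplices (18): ach, aci, ade, adi, aef, afh, bde, bdh, beg, bfh, bfi, bgi, cef, ceg, cfi, cgh, dgh, dgi

so the chain groups are C_0 ≅ Z^9, C_1 ≅ Z^27, C_2 ≅ Z^18.

∂_1: C_1 → C_0 is given by ∂[p,q] = [q] − [p]. For instance
  ∂fh = h − f.
The 9×27 boundary matrix has rank 8 and Smith normal form diag(1,1,1,1,1,1,1,1).

∂_2: C_2 → C_1 sends each 2-simplex [p,q,r] to [q,r] − [p,r] + [p,q]. For instance
  ∂ade = de − ae + ad,
  ∂bde = de − be + bd.
The resulting 27×18 matrix has rank 18, and its Smith normal form has invariant factors (1,1,1,1,1,1,1,1,1,1,1,1,1,1,1,1,1,2).

Reading off H_k = ker ∂_k / im ∂_{k+1}:

  H_1: rank ker ∂_1 − rank ∂_2 = (27 − 8) − 18 = 1, and ∂_2 has invariant factor 2 > 1, so H_1 ≅ Z ⊕ Z/2.

(K is a triangulation of the Klein bottle.)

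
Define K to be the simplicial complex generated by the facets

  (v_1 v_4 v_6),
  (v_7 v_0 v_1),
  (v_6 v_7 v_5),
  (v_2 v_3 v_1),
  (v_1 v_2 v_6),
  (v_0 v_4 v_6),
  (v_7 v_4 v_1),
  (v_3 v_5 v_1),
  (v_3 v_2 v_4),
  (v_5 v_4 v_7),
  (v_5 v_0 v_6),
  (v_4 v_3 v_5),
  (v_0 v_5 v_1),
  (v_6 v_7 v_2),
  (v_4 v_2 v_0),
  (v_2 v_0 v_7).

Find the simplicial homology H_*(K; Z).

H_0 ≅ Z,  H_1 ≅ Z^2,  H_2 ≅ Z.

Fix the vertex order v_0 < v_1 < v_2 < v_3 < v_4 < v_5 < v_6 < v_7 and write every simplex with vertices in increasing order. Then dim K = 2 and the simplices of K are:

  0-simplices (8): [v_0], [v_1], [v_2], [v_3], [v_4], [v_5], [v_6], [v_7]
  1-simplices (24): (24 of them)
  2-simplices (16): (16 of them)

so the chain groups are C_0 ≅ Z^8, C_1 ≅ Z^24, C_2 ≅ Z^16.

∂_1: C_1 → C_0 is given by ∂[p,q] = [q] − [p]. For instance
  ∂[v_4,v_7] = [v_7] − [v_4].
The resulting 8×24 matrix has rank 7, and its Smith normal form has invariant factors (1,1,1,1,1,1,1).

Boundary ∂_2: C_2 → C_1 maps a triangle to the signed sum of its edges. For instance
  ∂[v_1,v_3,v_5] = [v_3,v_5] − [v_1,v_5] + [v_1,v_3],
  ∂[v_4,v_5,v_7] = [v_5,v_7] − [v_4,v_7] + [v_4,v_5].
As a 24×16 matrix over Z this has rank 15, with invariant factors (1,1,1,1,1,1,1,1,1,1,1,1,1,1,1).

Computing H_k = (kernel of ∂_k) / (image of ∂_{k+1}):

  H_0: rank C_0 − rank ∂_1 = 8 − 7 = 1, and the invariant factors of ∂_1 are all 1, so H_0 ≅ Z.
  H_1: rank ker ∂_1 − rank ∂_2 = (24 − 7) − 15 = 2, and the invariant factors of ∂_2 are all 1, so H_1 ≅ Z^2.
  H_2: rank ker ∂_2 − rank ∂_3 = (16 − 15) − 0 = 1, and there is no ∂_3, so H_2 ≅ Z.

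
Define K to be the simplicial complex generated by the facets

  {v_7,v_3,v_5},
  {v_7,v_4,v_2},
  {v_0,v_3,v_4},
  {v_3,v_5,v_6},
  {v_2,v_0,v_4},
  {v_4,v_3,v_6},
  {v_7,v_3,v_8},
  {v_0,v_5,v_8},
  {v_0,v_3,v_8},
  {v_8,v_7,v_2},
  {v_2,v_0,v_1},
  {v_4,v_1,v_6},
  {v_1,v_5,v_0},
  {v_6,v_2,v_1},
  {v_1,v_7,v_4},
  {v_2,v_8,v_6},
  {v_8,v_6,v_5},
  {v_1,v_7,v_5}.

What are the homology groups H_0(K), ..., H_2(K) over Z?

K has 9 vertices, 27 edges, 18 triangles.
rank ∂_0 = 0, rank ∂_1 = 8 ⇒ b_0 = 9 − 0 − 8 = 1; all invariant factors of ∂_1 are 1 so no torsion. So H_0 = Z.
rank ∂_1 = 8, rank ∂_2 = 18 ⇒ b_1 = 27 − 8 − 18 = 1; ∂_2 has invariant factor(s) [2] giving torsion. So H_1 = Z ⊕ Z/2.
rank ∂_2 = 18, rank ∂_3 = 0 ⇒ b_2 = 18 − 18 − 0 = 0. So H_2 = 0.

H_0 ≅ Z,  H_1 ≅ Z ⊕ Z/2,  H_2 = 0.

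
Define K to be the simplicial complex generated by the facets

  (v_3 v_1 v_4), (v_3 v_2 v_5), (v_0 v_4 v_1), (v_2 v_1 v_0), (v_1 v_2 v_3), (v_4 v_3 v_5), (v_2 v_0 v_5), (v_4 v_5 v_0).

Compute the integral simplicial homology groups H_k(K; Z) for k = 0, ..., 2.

H_0 ≅ Z,  H_1 = 0,  H_2 ≅ Z.

Order the vertices as v_0 < v_1 < v_2 < v_3 < v_4 < v_5. Listing each simplex with vertices in this order, K has dimension 2 with simplices:

  0-simplices (6): [v_0], [v_1], [v_2], [v_3], [v_4], [v_5]
  1-simplices (12): [v_0,v_1], [v_0,v_2], [v_0,v_4], [v_0,v_5], [v_1,v_2], [v_1,v_3], [v_1,v_4], [v_2,v_3], [v_2,v_5], [v_3,v_4], [v_3,v_5], [v_4,v_5]
  2-simplices (8): [v_0,v_1,v_2], [v_0,v_1,v_4], [v_0,v_2,v_5], [v_0,v_4,v_5], [v_1,v_2,v_3], [v_1,v_3,v_4], [v_2,v_3,v_5], [v_3,v_4,v_5]

giving chain groups C_0 ≅ Z^6, C_1 ≅ Z^12, C_2 ≅ Z^8.

The boundary map ∂_1: C_1 → C_0 is given by ∂[p,q] = [q] − [p]. For instance
  ∂[v_2,v_3] = [v_3] − [v_2].
The resulting 6×12 matrix has rank 5, and its Smith normal form has invariant factors (1,1,1,1,1).

∂_2: C_2 → C_1 acts by ∂[p,q,r] = [q,r] − [p,r] + [p,q]. For instance
  ∂[v_1,v_3,v_4] = [v_3,v_4] − [v_1,v_4] + [v_1,v_3],
  ∂[v_0,v_1,v_4] = [v_1,v_4] − [v_0,v_4] + [v_0,v_1].
The resulting 12×8 matrix has rank 7, and its Smith normal form has invariant factors (1,1,1,1,1,1,1).

Now H_k = ker ∂_k / im ∂_{k+1}, so:

  H_0: rank C_0 − rank ∂_1 = 6 − 5 = 1, and the invariant factors of ∂_1 are all 1, so H_0 ≅ Z.
  H_1: rank ker ∂_1 − rank ∂_2 = (12 − 5) − 7 = 0, and the invariant factors of ∂_2 are all 1, so H_1 ≅ 0.
  H_2: rank ker ∂_2 − rank ∂_3 = (8 − 7) − 0 = 1, and there is no ∂_3, so H_2 ≅ Z.

As a check, the Euler characteristic is 6 − 12 + 8 = 2, which agrees with 1 − 0 + 1 = 2.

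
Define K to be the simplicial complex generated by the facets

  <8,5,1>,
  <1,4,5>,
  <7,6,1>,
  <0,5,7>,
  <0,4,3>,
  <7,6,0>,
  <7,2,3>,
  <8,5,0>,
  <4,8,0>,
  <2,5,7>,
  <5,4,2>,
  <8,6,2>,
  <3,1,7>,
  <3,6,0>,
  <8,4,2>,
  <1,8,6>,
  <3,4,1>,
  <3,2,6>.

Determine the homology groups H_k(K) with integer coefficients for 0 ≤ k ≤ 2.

Take the total order 0 < 1 < 2 < 3 < 4 < 5 < 6 < 7 < 8 on the vertex set. Then K (dimension 2) consists of the simplices:

  0-simplices (9): [0], [1], [2], [3], [4], [5], [6], [7], [8]
  1-simplices (27): (27 of them)
  2-simplices (18): [0,3,4], [0,3,6], [0,4,8], [0,5,7], [0,5,8], [0,6,7], [1,3,4], [1,3,7], [1,4,5], [1,5,8], [1,6,7], [1,6,8], [2,3,6], [2,3,7], [2,4,5], [2,4,8], [2,5,7], [2,6,8]

so the chain groups are C_0 ≅ Z^9, C_1 ≅ Z^27, C_2 ≅ Z^18.

Boundary ∂_1: C_1 → C_0 sends each edge [p,q] (with p < q) to q − p.
The resulting 9×27 matrix has rank 8, and its Smith normal form has invariant factors (1,1,1,1,1,1,1,1).

Boundary ∂_2: C_2 → C_1 sends each 2-simplex [p,q,r] to [q,r] − [p,r] + [p,q]. For instance
  ∂[1,3,7] = [3,7] − [1,7] + [1,3],
  ∂[0,4,8] = [4,8] − [0,8] + [0,4].
The resulting 27×18 matrix has rank 18, and its Smith normal form has invariant factors (1,1,1,1,1,1,1,1,1,1,1,1,1,1,1,1,1,2).

Now H_k = ker ∂_k / im ∂_{k+1}, so:

  H_0: rank C_0 − rank ∂_1 = 9 − 8 = 1, and the invariant factors of ∂_1 are all 1, so H_0 ≅ Z.
  H_1: rank ker ∂_1 − rank ∂_2 = (27 − 8) − 18 = 1, and ∂_2 has invariant factor 2 > 1, so H_1 ≅ Z ⊕ Z/2Z.
  H_2: rank ker ∂_2 − rank ∂_3 = (18 − 18) − 0 = 0, and there is no ∂_3, so H_2 ≅ 0.

H_0 = Z,  H_1 = Z ⊕ Z/2Z,  H_2 = 0.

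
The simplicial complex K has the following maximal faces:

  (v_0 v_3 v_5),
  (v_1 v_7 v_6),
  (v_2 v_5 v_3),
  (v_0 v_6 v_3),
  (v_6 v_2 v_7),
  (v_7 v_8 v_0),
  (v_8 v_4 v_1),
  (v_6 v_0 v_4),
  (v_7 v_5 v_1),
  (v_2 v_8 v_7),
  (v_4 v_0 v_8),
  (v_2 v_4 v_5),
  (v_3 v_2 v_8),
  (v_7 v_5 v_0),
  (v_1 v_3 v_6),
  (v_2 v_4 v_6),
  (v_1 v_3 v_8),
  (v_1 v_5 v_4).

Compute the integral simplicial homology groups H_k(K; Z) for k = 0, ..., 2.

H_0 ≅ Z,  H_1 ≅ Z^2,  H_2 ≅ Z.

Order the vertices as v_0 < v_1 < v_2 < v_3 < v_4 < v_5 < v_6 < v_7 < v_8. Listing each simplex with vertices in this order, K has dimension 2 with simplices:

  0-simplices (9): [v_0], [v_1], [v_2], [v_3], [v_4], [v_5], [v_6], [v_7], [v_8]
  1-simplices (27): (27 of them)
  2-simplices (18): (18 of them)

Hence C_0 ≅ Z^9, C_1 ≅ Z^27, C_2 ≅ Z^18.

Boundary ∂_1: C_1 → C_0 is given by ∂[p,q] = [q] − [p].
As a 9×27 matrix over Z this has rank 8, with invariant factors (1,1,1,1,1,1,1,1).

∂_2: C_2 → C_1 acts by ∂[p,q,r] = [q,r] − [p,r] + [p,q]. For instance
  ∂[v_1,v_3,v_6] = [v_3,v_6] − [v_1,v_6] + [v_1,v_3],
  ∂[v_0,v_4,v_6] = [v_4,v_6] − [v_0,v_6] + [v_0,v_4].
The resulting 27×18 matrix has rank 17, and its Smith normal form has invariant factors (1,1,1,1,1,1,1,1,1,1,1,1,1,1,1,1,1).

Now H_k = ker ∂_k / im ∂_{k+1}, so:

  H_0: rank C_0 − rank ∂_1 = 9 − 8 = 1, and the invariant factors of ∂_1 are all 1, so H_0 ≅ Z.
  H_1: rank ker ∂_1 − rank ∂_2 = (27 − 8) − 17 = 2, and the invariant factors of ∂_2 are all 1, so H_1 ≅ Z^2.
  H_2: rank ker ∂_2 − rank ∂_3 = (18 − 17) − 0 = 1, and there is no ∂_3, so H_2 ≅ Z.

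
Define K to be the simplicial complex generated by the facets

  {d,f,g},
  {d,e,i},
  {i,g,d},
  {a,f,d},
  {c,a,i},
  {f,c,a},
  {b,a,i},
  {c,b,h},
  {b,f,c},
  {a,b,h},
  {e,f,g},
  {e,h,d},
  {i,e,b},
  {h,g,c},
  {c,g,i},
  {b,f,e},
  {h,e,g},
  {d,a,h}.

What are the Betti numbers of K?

b_0 = 1, b_1 = 1, b_2 = 0.

We work with the vertex ordering a < b < c < d < e < f < g < h < i. The simplices of K, each written with vertices in increasing order, are:

  0-simplices (9): a, b, c, d, e, f, g, h, i
  1-simplices (27): ab, ac, ad, af, ah, ai, bc, be, bf, bh, bi, cf, cg, ch, ci, de, df, dg, dh, di, ef, eg, eh, ei, fg, gh, gi
  2-simplices (18): abh, abi, acf, aci, adf, adh, bcf, bch, bef, bei, cgh, cgi, deh, dei, dfg, dgi, efg, egh

giving chain groups C_0 ≅ Z^9, C_1 ≅ Z^27, C_2 ≅ Z^18.

Boundary ∂_1: C_1 → C_0 sends each edge [p,q] (with p < q) to q − p.
As a 9×27 matrix over Z this has rank 8, with invariant factors (1,1,1,1,1,1,1,1).

Boundary ∂_2: C_2 → C_1 sends each 2-simplex [p,q,r] to [q,r] − [p,r] + [p,q]. For instance
  ∂efg = fg − eg + ef,
  ∂adh = dh − ah + ad.
This gives a 27×18 integer matrix of rank 18; reducing to Smith normal form yields diagonal entries (1,1,1,1,1,1,1,1,1,1,1,1,1,1,1,1,1,2).

From H_k ≅ ker(∂_k) / im(∂_{k+1}) we obtain:

  H_0: rank C_0 − rank ∂_1 = 9 − 8 = 1, and the invariant factors of ∂_1 are all 1, so H_0 ≅ Z.
  H_1: rank ker ∂_1 − rank ∂_2 = (27 − 8) − 18 = 1, and ∂_2 has invariant factor 2 > 1, so H_1 ≅ Z × Z/2.
  H_2: rank ker ∂_2 − rank ∂_3 = (18 − 18) − 0 = 0, and there is no ∂_3, so H_2 ≅ 0.

As a check, the Euler characteristic is 9 − 27 + 18 = 0, which agrees with 1 − 1 + 0 = 0.

Hence the Betti numbers are b_0 = 1, b_1 = 1, b_2 = 0.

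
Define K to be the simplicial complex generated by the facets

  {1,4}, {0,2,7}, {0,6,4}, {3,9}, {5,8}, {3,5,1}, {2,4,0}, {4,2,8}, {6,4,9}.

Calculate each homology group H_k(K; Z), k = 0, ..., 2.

H_0 ≅ Z,  H_1 ≅ Z^2,  H_2 = 0.

We work with the vertex ordering 0 < 1 < 2 < 3 < 4 < 5 < 6 < 7 < 8 < 9. The simplices of K, each written with vertices in increasing order, are:

  0-simplices (10): [0], [1], [2], [3], [4], [5], [6], [7], [8], [9]
  1-simplices (17): [0,2], [0,4], [0,6], [0,7], [1,3], [1,4], [1,5], [2,4], [2,7], [2,8], [3,5], [3,9], [4,6], [4,8], [4,9], [5,8], [6,9]
  2-simplices (6): [0,2,4], [0,2,7], [0,4,6], [1,3,5], [2,4,8], [4,6,9]

Hence C_0 ≅ Z^10, C_1 ≅ Z^17, C_2 ≅ Z^6.

Boundary ∂_1: C_1 → C_0 sends each edge [p,q] (with p < q) to q − p. For instance
  ∂[0,6] = [6] − [0].
This gives a 10×17 integer matrix of rank 9; reducing to Smith normal form yields diagonal entries (1,1,1,1,1,1,1,1,1).

Boundary ∂_2: C_2 → C_1 sends each 2-simplex [p,q,r] to [q,r] − [p,r] + [p,q]. For instance
  ∂[2,4,8] = [4,8] − [2,8] + [2,4],
  ∂[0,2,4] = [2,4] − [0,4] + [0,2].
As a 17×6 matrix over Z this has rank 6, with invariant factors (1,1,1,1,1,1).

From H_k ≅ ker(∂_k) / im(∂_{k+1}) we obtain:

  H_0: rank C_0 − rank ∂_1 = 10 − 9 = 1, and the invariant factors of ∂_1 are all 1, so H_0 = Z.
  H_1: rank ker ∂_1 − rank ∂_2 = (17 − 9) − 6 = 2, and the invariant factors of ∂_2 are all 1, so H_1 = Z^2.
  H_2: rank ker ∂_2 − rank ∂_3 = (6 − 6) − 0 = 0, and there is no ∂_3, so H_2 = 0.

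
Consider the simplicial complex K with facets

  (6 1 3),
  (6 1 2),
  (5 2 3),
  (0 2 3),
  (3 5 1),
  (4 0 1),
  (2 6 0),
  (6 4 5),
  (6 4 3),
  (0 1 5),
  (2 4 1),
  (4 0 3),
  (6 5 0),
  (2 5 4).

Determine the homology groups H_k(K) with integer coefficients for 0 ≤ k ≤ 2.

H_0 ≅ Z,  H_1 ≅ Z^2,  H_2 ≅ Z.

Order the vertices as 0 < 1 < 2 < 3 < 4 < 5 < 6. Listing each simplex with vertices in this order, K has dimension 2 with simplices:

  0-simplices (7): [0], [1], [2], [3], [4], [5], [6]
  1-simplices (21): [0,1], [0,2], [0,3], [0,4], [0,5], [0,6], [1,2], [1,3], [1,4], [1,5], [1,6], [2,3], [2,4], [2,5], [2,6], [3,4], [3,5], [3,6], [4,5], [4,6], [5,6]
  2-simplices (14): [0,1,4], [0,1,5], [0,2,3], [0,2,6], [0,3,4], [0,5,6], [1,2,4], [1,2,6], [1,3,5], [1,3,6], [2,3,5], [2,4,5], [3,4,6], [4,5,6]

Hence C_0 ≅ Z^7, C_1 ≅ Z^21, C_2 ≅ Z^14.

Boundary ∂_1: C_1 → C_0 is given by ∂[p,q] = [q] − [p].
The 7×21 boundary matrix has rank 6 and Smith normal form diag(1,1,1,1,1,1).

The boundary map ∂_2: C_2 → C_1 maps a triangle to the signed sum of its edges. For instance
  ∂[0,2,6] = [2,6] − [0,6] + [0,2],
  ∂[3,4,6] = [4,6] − [3,6] + [3,4].
The 21×14 boundary matrix has rank 13 and Smith normal form diag(1,1,1,1,1,1,1,1,1,1,1,1,1).

Reading off H_k = ker ∂_k / im ∂_{k+1}:

  H_0: rank C_0 − rank ∂_1 = 7 − 6 = 1, and the invariant factors of ∂_1 are all 1, so H_0 = Z.
  H_1: rank ker ∂_1 − rank ∂_2 = (21 − 6) − 13 = 2, and the invariant factors of ∂_2 are all 1, so H_1 = Z^2.
  H_2: rank ker ∂_2 − rank ∂_3 = (14 − 13) − 0 = 1, and there is no ∂_3, so H_2 = Z.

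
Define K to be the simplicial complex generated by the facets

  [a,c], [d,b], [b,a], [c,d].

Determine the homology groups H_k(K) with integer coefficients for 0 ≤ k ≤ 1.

We work with the vertex ordering a < b < c < d. The simplices of K, each written with vertices in increasing order, are:

  0-simplices (4): a, b, c, d
  1-simplices (4): ab, ac, bd, cd

giving chain groups C_0 ≅ Z^4, C_1 ≅ Z^4.

∂_1: C_1 → C_0 is given by ∂[p,q] = [q] − [p]. For instance
  ∂bd = d − b.
As a 4×4 matrix over Z this has rank 3, with invariant factors (1,1,1).

Computing H_k = (kernel of ∂_k) / (image of ∂_{k+1}):

  H_0: rank C_0 − rank ∂_1 = 4 − 3 = 1, and the invariant factors of ∂_1 are all 1, so H_0 = Z.
  H_1: rank ker ∂_1 − rank ∂_2 = (4 − 3) − 0 = 1, and there is no ∂_2, so H_1 = Z.

(K is a triangulation of the circle S^1.)

H_0 = Z,  H_1 = Z.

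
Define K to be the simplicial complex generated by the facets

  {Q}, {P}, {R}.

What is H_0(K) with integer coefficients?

Order the vertices as P < Q < R. Listing each simplex with vertices in this order, K has dimension 0 with simplices:

  0-simplices (3): P, Q, R

so the chain groups are C_0 ≅ Z^3.

Computing H_k = (kernel of ∂_k) / (image of ∂_{k+1}):

  H_0: rank C_0 − rank ∂_1 = 3 − 0 = 3, and there is no ∂_1, so H_0 ≅ Z^3.

(K is a triangulation of a set of 3 points.)

H_0 = Z^3.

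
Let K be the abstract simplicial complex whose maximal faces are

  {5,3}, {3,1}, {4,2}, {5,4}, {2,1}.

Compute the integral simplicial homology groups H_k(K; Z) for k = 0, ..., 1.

K has 5 vertices, 5 edges.
rank ∂_0 = 0, rank ∂_1 = 4 ⇒ b_0 = 5 − 0 − 4 = 1; all invariant factors of ∂_1 are 1 so no torsion. So H_0 ≅ Z.
rank ∂_1 = 4, rank ∂_2 = 0 ⇒ b_1 = 5 − 4 − 0 = 1. So H_1 ≅ Z.

H_0 = Z,  H_1 = Z.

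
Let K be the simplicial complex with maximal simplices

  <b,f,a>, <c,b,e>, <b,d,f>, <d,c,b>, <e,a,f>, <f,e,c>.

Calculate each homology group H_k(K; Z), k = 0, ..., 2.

Take the total order a < b < c < d < e < f on the vertex set. Then K (dimension 2) consists of the simplices:

  0-simplices (6): a, b, c, d, e, f
  1-simplices (12): ab, ae, af, bc, bd, be, bf, cd, ce, cf, df, ef
  2-simplices (6): abf, aef, bcd, bce, bdf, cef

so the chain groups are C_0 ≅ Z^6, C_1 ≅ Z^12, C_2 ≅ Z^6.

Boundary ∂_1: C_1 → C_0 sends each edge [p,q] (with p < q) to q − p.
This gives a 6×12 integer matrix of rank 5; reducing to Smith normal form yields diagonal entries (1,1,1,1,1).

The boundary map ∂_2: C_2 → C_1 acts by ∂[p,q,r] = [q,r] − [p,r] + [p,q]. For instance
  ∂bcd = cd − bd + bc,
  ∂cef = ef − cf + ce.
The resulting 12×6 matrix has rank 6, and its Smith normal form has invariant factors (1,1,1,1,1,1).

Reading off H_k = ker ∂_k / im ∂_{k+1}:

  H_0: rank C_0 − rank ∂_1 = 6 − 5 = 1, and the invariant factors of ∂_1 are all 1, so H_0 ≅ Z.
  H_1: rank ker ∂_1 − rank ∂_2 = (12 − 5) − 6 = 1, and the invariant factors of ∂_2 are all 1, so H_1 ≅ Z.
  H_2: rank ker ∂_2 − rank ∂_3 = (6 − 6) − 0 = 0, and there is no ∂_3, so H_2 ≅ 0.

H_0 ≅ Z,  H_1 ≅ Z,  H_2 = 0.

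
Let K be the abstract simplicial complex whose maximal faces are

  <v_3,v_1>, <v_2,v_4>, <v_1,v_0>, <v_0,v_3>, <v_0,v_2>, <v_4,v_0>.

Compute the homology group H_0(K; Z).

H_0 ≅ Z.

Take the total order v_0 < v_1 < v_2 < v_3 < v_4 on the vertex set. Then K (dimension 1) consists of the simplices:

  0-simplices (5): [v_0], [v_1], [v_2], [v_3], [v_4]
  1-simplices (6): [v_0,v_1], [v_0,v_2], [v_0,v_3], [v_0,v_4], [v_1,v_3], [v_2,v_4]

giving chain groups C_0 ≅ Z^5, C_1 ≅ Z^6.

The boundary map ∂_1: C_1 → C_0 maps an edge to its endpoints' difference, ∂[p,q] = q − p. For instance
  ∂[v_0,v_1] = [v_1] − [v_0].
The resulting 5×6 matrix has rank 4, and its Smith normal form has invariant factors (1,1,1,1).

Computing H_k = (kernel of ∂_k) / (image of ∂_{k+1}):

  H_0: rank C_0 − rank ∂_1 = 5 − 4 = 1, and the invariant factors of ∂_1 are all 1, so H_0 = Z.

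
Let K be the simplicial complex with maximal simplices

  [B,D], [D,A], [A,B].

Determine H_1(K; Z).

H_1 ≅ Z.

K has 3 vertices, 3 edges.
rank ∂_1 = 2, rank ∂_2 = 0 ⇒ b_1 = 3 − 2 − 0 = 1. So H_1 ≅ Z.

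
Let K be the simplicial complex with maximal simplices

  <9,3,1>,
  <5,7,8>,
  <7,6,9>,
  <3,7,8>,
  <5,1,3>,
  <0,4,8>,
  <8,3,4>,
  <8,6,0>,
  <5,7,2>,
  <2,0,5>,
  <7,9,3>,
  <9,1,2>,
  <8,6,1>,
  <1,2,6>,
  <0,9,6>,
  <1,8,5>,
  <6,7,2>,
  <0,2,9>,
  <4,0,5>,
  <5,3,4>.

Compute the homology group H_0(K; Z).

H_0 ≅ Z.

Take the total order 0 < 1 < 2 < 3 < 4 < 5 < 6 < 7 < 8 < 9 on the vertex set. Then K (dimension 2) consists of the simplices:

  0-simplices (10): [0], [1], [2], [3], [4], [5], [6], [7], [8], [9]
  1-simplices (30): (30 of them)
  2-simplices (20): (20 of them)

so the chain groups are C_0 ≅ Z^10, C_1 ≅ Z^30, C_2 ≅ Z^20.

The boundary map ∂_1: C_1 → C_0 sends each edge [p,q] (with p < q) to q − p. For instance
  ∂[5,8] = [8] − [5].
This gives a 10×30 integer matrix of rank 9; reducing to Smith normal form yields diagonal entries (1,1,1,1,1,1,1,1,1).

∂_2: C_2 → C_1 maps a triangle to the signed sum of its edges. For instance
  ∂[3,4,5] = [4,5] − [3,5] + [3,4],
  ∂[1,5,8] = [5,8] − [1,8] + [1,5].
As a 30×20 matrix over Z this has rank 20, with invariant factors (1,1,1,1,1,1,1,1,1,1,1,1,1,1,1,1,1,1,1,2).

Computing H_k = (kernel of ∂_k) / (image of ∂_{k+1}):

  H_0: rank C_0 − rank ∂_1 = 10 − 9 = 1, and the invariant factors of ∂_1 are all 1, so H_0 ≅ Z.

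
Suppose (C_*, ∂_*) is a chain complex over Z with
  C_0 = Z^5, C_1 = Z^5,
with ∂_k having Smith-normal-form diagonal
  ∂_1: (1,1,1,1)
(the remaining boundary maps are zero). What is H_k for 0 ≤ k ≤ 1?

H_0: b_0 = 5 − 0 − 4 = 1; torsion from ∂_1 factors > 1: none. So H_0 = Z.
H_1: b_1 = 5 − 4 − 0 = 1; torsion from ∂_2 factors > 1: none. So H_1 = Z.

H_0 = Z,  H_1 = Z.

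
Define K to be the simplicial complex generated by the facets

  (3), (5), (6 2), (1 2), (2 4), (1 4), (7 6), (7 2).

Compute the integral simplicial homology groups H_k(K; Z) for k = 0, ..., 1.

H_0 ≅ Z^3,  H_1 ≅ Z^2.

Take the total order 1 < 2 < 3 < 4 < 5 < 6 < 7 on the vertex set. Then K (dimension 1) consists of the simplices:

  0-simplices (7): [1], [2], [3], [4], [5], [6], [7]
  1-simplices (6): [1,2], [1,4], [2,4], [2,6], [2,7], [6,7]

Hence C_0 ≅ Z^7, C_1 ≅ Z^6.

The boundary map ∂_1: C_1 → C_0 sends each edge [p,q] (with p < q) to q − p. For instance
  ∂[1,2] = [2] − [1].
As a 7×6 matrix over Z this has rank 4, with invariant factors (1,1,1,1).

Now H_k = ker ∂_k / im ∂_{k+1}, so:

  H_0: rank C_0 − rank ∂_1 = 7 − 4 = 3, and the invariant factors of ∂_1 are all 1, so H_0 = Z^3.
  H_1: rank ker ∂_1 − rank ∂_2 = (6 − 4) − 0 = 2, and there is no ∂_2, so H_1 = Z^2.

(K is a triangulation of the disjoint union of a wedge of 2 circles and a set of 2 points.)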